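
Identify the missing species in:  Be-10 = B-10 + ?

beta-minus particle

Conserve mass number: 10 = 10 + A, so A = 0.
Conserve atomic number: 4 = 5 + Z, so Z = -1.
A = 0 and Z = -1 is e⁻ — a beta-minus particle.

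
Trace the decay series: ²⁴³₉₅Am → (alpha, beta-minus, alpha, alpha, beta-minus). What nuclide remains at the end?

Start: (A, Z) = (243, 95).
After α: (239, 93).
After β⁻: (239, 94).
After α: (235, 92).
After α: (231, 90).
After β⁻: (231, 91).
Z = 91 is protactinium.

Pa-231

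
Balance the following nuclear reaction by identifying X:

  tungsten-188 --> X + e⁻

Conserve mass number: 188 = A + 0, so A = 188.
Conserve atomic number: 74 = Z − 1, so Z = 75.
Z = 75 is rhenium, so the species is rhenium-188.

Re-188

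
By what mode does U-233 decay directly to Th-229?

alpha decay

ΔA = 229 − 233 = -4; ΔZ = 90 − 92 = -2.
A drops by 4 and Z drops by 2 — the signature of alpha emission.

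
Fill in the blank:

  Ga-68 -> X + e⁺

Conserve mass number: 68 = A + 0, so A = 68.
Conserve atomic number: 31 = Z + 1, so Z = 30.
Z = 30 is zinc, so the species is Zn-68.

Zn-68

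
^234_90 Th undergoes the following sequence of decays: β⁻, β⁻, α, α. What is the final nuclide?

Start: (A, Z) = (234, 90).
After β⁻: (234, 91).
After β⁻: (234, 92).
After α: (230, 90).
After α: (226, 88).
Z = 88 is radium.

Ra-226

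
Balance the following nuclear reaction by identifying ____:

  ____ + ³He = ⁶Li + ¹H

alpha particle

Conserve mass number: A + 3 = 6 + 1, so A = 4.
Conserve atomic number: Z + 2 = 3 + 1, so Z = 2.
A = 4 and Z = 2 is ⁴He — an alpha particle.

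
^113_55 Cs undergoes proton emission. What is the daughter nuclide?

Xe-112

Proton emission: mass number changes by -1, atomic number by -1.
A: 113 − 1 = 112; Z: 55 − 1 = 54.
Z = 54 is xenon, so the daughter is ^112_54 Xe.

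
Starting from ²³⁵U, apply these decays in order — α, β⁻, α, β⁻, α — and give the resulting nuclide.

Ra-223

Start: (A, Z) = (235, 92).
After α: (231, 90).
After β⁻: (231, 91).
After α: (227, 89).
After β⁻: (227, 90).
After α: (223, 88).
Z = 88 is radium.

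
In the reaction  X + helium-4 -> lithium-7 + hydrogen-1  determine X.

Conserve mass number: A + 4 = 7 + 1, so A = 4.
Conserve atomic number: Z + 2 = 3 + 1, so Z = 2.
A = 4 and Z = 2 is helium-4 — an alpha particle.

alpha particle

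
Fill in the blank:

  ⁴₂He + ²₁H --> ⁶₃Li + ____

Conserve mass number: 4 + 2 = 6 + A, so A = 0.
Conserve atomic number: 2 + 1 = 3 + Z, so Z = 0.
A = 0 and Z = 0 is ⁰₀γ — a gamma ray.

gamma ray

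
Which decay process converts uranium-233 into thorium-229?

ΔA = 229 − 233 = -4; ΔZ = 90 − 92 = -2.
A drops by 4 and Z drops by 2 — the signature of alpha emission.

alpha decay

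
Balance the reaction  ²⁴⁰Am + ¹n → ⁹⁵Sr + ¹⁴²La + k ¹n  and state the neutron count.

Conserve mass number: 241 = 95 + 142 + k, so k = 241 − 237 = 4.
Check atomic number: 95 = 38 + 57 + 0 = 95. ✓

4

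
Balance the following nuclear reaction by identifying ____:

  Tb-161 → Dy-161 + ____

Conserve mass number: 161 = 161 + A, so A = 0.
Conserve atomic number: 65 = 66 + Z, so Z = -1.
A = 0 and Z = -1 is e⁻ — a beta-minus particle.

beta-minus particle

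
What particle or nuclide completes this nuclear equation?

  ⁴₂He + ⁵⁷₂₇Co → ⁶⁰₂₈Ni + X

proton

Conserve mass number: 4 + 57 = 60 + A, so A = 1.
Conserve atomic number: 2 + 27 = 28 + Z, so Z = 1.
A = 1 and Z = 1 is ¹₁H — a proton.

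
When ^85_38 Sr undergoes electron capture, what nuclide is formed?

Rb-85

Electron capture: mass number changes by +0, atomic number by -1.
A: 85 = 85; Z: 38 − 1 = 37.
Z = 37 is rubidium, so the daughter is ^85_37 Rb.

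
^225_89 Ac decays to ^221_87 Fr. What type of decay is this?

alpha decay

ΔA = 221 − 225 = -4; ΔZ = 87 − 89 = -2.
A drops by 4 and Z drops by 2 — the signature of alpha emission.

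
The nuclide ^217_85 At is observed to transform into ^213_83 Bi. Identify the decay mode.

alpha decay

ΔA = 213 − 217 = -4; ΔZ = 83 − 85 = -2.
A drops by 4 and Z drops by 2 — the signature of alpha emission.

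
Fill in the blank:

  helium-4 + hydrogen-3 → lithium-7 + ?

Conserve mass number: 4 + 3 = 7 + A, so A = 0.
Conserve atomic number: 2 + 1 = 3 + Z, so Z = 0.
A = 0 and Z = 0 is γ — a gamma ray.

gamma ray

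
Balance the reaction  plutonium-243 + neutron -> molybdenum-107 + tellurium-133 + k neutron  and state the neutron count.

Conserve mass number: 244 = 107 + 133 + k, so k = 244 − 240 = 4.
Check atomic number: 94 = 42 + 52 + 0 = 94. ✓

4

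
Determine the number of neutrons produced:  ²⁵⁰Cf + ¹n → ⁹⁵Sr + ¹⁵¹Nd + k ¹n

5

Conserve mass number: 251 = 95 + 151 + k, so k = 251 − 246 = 5.
Check atomic number: 98 = 38 + 60 + 0 = 98. ✓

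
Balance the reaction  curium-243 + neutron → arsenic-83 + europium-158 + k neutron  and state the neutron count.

Conserve mass number: 244 = 83 + 158 + k, so k = 244 − 241 = 3.
Check atomic number: 96 = 33 + 63 + 0 = 96. ✓

3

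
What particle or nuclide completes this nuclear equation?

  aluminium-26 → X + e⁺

Mg-26

Conserve mass number: 26 = A + 0, so A = 26.
Conserve atomic number: 13 = Z + 1, so Z = 12.
Z = 12 is magnesium, so the species is magnesium-26.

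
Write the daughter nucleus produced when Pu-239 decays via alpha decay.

U-235

Alpha decay: mass number changes by -4, atomic number by -2.
A: 239 − 4 = 235; Z: 94 − 2 = 92.
Z = 92 is uranium, so the daughter is U-235.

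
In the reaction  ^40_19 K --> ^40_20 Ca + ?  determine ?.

beta-minus particle

Conserve mass number: 40 = 40 + A, so A = 0.
Conserve atomic number: 19 = 20 + Z, so Z = -1.
A = 0 and Z = -1 is ^0_-1 e — a beta-minus particle.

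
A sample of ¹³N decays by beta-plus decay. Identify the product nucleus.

C-13

Beta-plus decay: mass number changes by +0, atomic number by -1.
A: 13 = 13; Z: 7 − 1 = 6.
Z = 6 is carbon, so the daughter is ¹³C.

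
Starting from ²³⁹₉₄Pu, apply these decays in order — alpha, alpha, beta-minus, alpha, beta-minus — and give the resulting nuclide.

Start: (A, Z) = (239, 94).
After α: (235, 92).
After α: (231, 90).
After β⁻: (231, 91).
After α: (227, 89).
After β⁻: (227, 90).
Z = 90 is thorium.

Th-227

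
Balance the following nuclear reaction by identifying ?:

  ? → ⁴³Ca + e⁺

Sc-43

Conserve mass number: A = 43 + 0, so A = 43.
Conserve atomic number: Z = 20 + 1, so Z = 21.
Z = 21 is scandium, so the species is ⁴³Sc.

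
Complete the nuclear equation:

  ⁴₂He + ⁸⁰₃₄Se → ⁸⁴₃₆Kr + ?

gamma ray

Conserve mass number: 4 + 80 = 84 + A, so A = 0.
Conserve atomic number: 2 + 34 = 36 + Z, so Z = 0.
A = 0 and Z = 0 is ⁰₀γ — a gamma ray.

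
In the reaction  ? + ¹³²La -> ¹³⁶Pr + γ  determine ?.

alpha particle

Conserve mass number: A + 132 = 136 + 0, so A = 4.
Conserve atomic number: Z + 57 = 59 + 0, so Z = 2.
A = 4 and Z = 2 is ⁴He — an alpha particle.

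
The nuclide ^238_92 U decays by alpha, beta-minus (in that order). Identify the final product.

Start: (A, Z) = (238, 92).
After α: (234, 90).
After β⁻: (234, 91).
Z = 91 is protactinium.

Pa-234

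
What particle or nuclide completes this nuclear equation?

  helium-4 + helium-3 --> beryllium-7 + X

gamma ray

Conserve mass number: 4 + 3 = 7 + A, so A = 0.
Conserve atomic number: 2 + 2 = 4 + Z, so Z = 0.
A = 0 and Z = 0 is γ — a gamma ray.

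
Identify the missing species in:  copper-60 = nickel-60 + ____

Conserve mass number: 60 = 60 + A, so A = 0.
Conserve atomic number: 29 = 28 + Z, so Z = 1.
A = 0 and Z = 1 is e⁺ — a positron.

positron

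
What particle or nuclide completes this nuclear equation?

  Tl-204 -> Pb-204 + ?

Conserve mass number: 204 = 204 + A, so A = 0.
Conserve atomic number: 81 = 82 + Z, so Z = -1.
A = 0 and Z = -1 is e⁻ — a beta-minus particle.

beta-minus particle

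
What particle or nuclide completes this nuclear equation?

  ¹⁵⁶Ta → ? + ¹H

Hf-155

Conserve mass number: 156 = A + 1, so A = 155.
Conserve atomic number: 73 = Z + 1, so Z = 72.
Z = 72 is hafnium, so the species is ¹⁵⁵Hf.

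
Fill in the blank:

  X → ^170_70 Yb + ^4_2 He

Hf-174

Conserve mass number: A = 170 + 4, so A = 174.
Conserve atomic number: Z = 70 + 2, so Z = 72.
Z = 72 is hafnium, so the species is ^174_72 Hf.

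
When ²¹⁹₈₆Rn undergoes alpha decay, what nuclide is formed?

Alpha decay: mass number changes by -4, atomic number by -2.
A: 219 − 4 = 215; Z: 86 − 2 = 84.
Z = 84 is polonium, so the daughter is ²¹⁵₈₄Po.

Po-215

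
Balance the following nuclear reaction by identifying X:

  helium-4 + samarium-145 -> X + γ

Conserve mass number: 4 + 145 = A + 0, so A = 149.
Conserve atomic number: 2 + 62 = Z + 0, so Z = 64.
Z = 64 is gadolinium, so the species is gadolinium-149.

Gd-149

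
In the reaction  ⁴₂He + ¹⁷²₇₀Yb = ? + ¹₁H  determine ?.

Lu-175

Conserve mass number: 4 + 172 = A + 1, so A = 175.
Conserve atomic number: 2 + 70 = Z + 1, so Z = 71.
Z = 71 is lutetium, so the species is ¹⁷⁵₇₁Lu.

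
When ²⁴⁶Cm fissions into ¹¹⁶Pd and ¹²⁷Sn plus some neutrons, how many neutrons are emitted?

3

Conserve mass number: 246 = 116 + 127 + k, so k = 246 − 243 = 3.
Check atomic number: 96 = 46 + 50 + 0 = 96. ✓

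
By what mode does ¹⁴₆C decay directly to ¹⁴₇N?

beta-minus decay

ΔA = 14 − 14 = 0; ΔZ = 7 − 6 = +1.
A is unchanged and Z rises by 1 — a neutron has become a proton (β⁻ decay).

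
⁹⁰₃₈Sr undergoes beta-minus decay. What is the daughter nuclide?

Beta-minus decay: mass number changes by +0, atomic number by +1.
A: 90 = 90; Z: 38 + 1 = 39.
Z = 39 is yttrium, so the daughter is ⁹⁰₃₉Y.

Y-90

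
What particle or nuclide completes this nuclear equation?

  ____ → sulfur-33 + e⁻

Conserve mass number: A = 33 + 0, so A = 33.
Conserve atomic number: Z = 16 − 1, so Z = 15.
Z = 15 is phosphorus, so the species is phosphorus-33.

P-33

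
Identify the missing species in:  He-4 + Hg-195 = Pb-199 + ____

gamma ray

Conserve mass number: 4 + 195 = 199 + A, so A = 0.
Conserve atomic number: 2 + 80 = 82 + Z, so Z = 0.
A = 0 and Z = 0 is γ — a gamma ray.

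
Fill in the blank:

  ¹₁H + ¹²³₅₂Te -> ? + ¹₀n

I-123

Conserve mass number: 1 + 123 = A + 1, so A = 123.
Conserve atomic number: 1 + 52 = Z + 0, so Z = 53.
Z = 53 is iodine, so the species is ¹²³₅₃I.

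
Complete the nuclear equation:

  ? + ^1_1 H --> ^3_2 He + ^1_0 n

triton

Conserve mass number: A + 1 = 3 + 1, so A = 3.
Conserve atomic number: Z + 1 = 2 + 0, so Z = 1.
A = 3 and Z = 1 is ^3_1 H — a triton.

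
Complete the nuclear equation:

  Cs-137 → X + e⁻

Ba-137

Conserve mass number: 137 = A + 0, so A = 137.
Conserve atomic number: 55 = Z − 1, so Z = 56.
Z = 56 is barium, so the species is Ba-137.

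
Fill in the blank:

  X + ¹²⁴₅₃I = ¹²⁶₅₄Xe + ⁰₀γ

Conserve mass number: A + 124 = 126 + 0, so A = 2.
Conserve atomic number: Z + 53 = 54 + 0, so Z = 1.
A = 2 and Z = 1 is ²₁H — a deuteron.

deuteron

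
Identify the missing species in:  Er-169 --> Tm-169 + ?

beta-minus particle

Conserve mass number: 169 = 169 + A, so A = 0.
Conserve atomic number: 68 = 69 + Z, so Z = -1.
A = 0 and Z = -1 is e⁻ — a beta-minus particle.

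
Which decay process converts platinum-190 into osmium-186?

ΔA = 186 − 190 = -4; ΔZ = 76 − 78 = -2.
A drops by 4 and Z drops by 2 — the signature of alpha emission.

alpha decay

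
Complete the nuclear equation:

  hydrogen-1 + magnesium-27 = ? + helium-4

Na-24

Conserve mass number: 1 + 27 = A + 4, so A = 24.
Conserve atomic number: 1 + 12 = Z + 2, so Z = 11.
Z = 11 is sodium, so the species is sodium-24.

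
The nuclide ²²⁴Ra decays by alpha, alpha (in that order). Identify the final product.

Start: (A, Z) = (224, 88).
After α: (220, 86).
After α: (216, 84).
Z = 84 is polonium.

Po-216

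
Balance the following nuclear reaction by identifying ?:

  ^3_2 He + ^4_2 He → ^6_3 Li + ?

proton

Conserve mass number: 3 + 4 = 6 + A, so A = 1.
Conserve atomic number: 2 + 2 = 3 + Z, so Z = 1.
A = 1 and Z = 1 is ^1_1 H — a proton.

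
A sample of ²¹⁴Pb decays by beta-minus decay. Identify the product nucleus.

Beta-minus decay: mass number changes by +0, atomic number by +1.
A: 214 = 214; Z: 82 + 1 = 83.
Z = 83 is bismuth, so the daughter is ²¹⁴Bi.

Bi-214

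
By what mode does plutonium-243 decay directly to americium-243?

ΔA = 243 − 243 = 0; ΔZ = 95 − 94 = +1.
A is unchanged and Z rises by 1 — a neutron has become a proton (β⁻ decay).

beta-minus decay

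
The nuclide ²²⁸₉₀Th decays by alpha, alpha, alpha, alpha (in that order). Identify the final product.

Start: (A, Z) = (228, 90).
After α: (224, 88).
After α: (220, 86).
After α: (216, 84).
After α: (212, 82).
Z = 82 is lead.

Pb-212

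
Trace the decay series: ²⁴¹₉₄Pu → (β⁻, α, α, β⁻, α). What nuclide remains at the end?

Start: (A, Z) = (241, 94).
After β⁻: (241, 95).
After α: (237, 93).
After α: (233, 91).
After β⁻: (233, 92).
After α: (229, 90).
Z = 90 is thorium.

Th-229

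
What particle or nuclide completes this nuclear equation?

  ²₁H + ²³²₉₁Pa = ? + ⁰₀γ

Conserve mass number: 2 + 232 = A + 0, so A = 234.
Conserve atomic number: 1 + 91 = Z + 0, so Z = 92.
Z = 92 is uranium, so the species is ²³⁴₉₂U.

U-234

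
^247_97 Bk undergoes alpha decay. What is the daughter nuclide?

Am-243

Alpha decay: mass number changes by -4, atomic number by -2.
A: 247 − 4 = 243; Z: 97 − 2 = 95.
Z = 95 is americium, so the daughter is ^243_95 Am.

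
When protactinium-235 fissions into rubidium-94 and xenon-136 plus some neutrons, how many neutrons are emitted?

Conserve mass number: 235 = 94 + 136 + k, so k = 235 − 230 = 5.
Check atomic number: 91 = 37 + 54 + 0 = 91. ✓

5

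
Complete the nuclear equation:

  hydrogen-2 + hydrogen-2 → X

Conserve mass number: 2 + 2 = A, so A = 4.
Conserve atomic number: 1 + 1 = Z, so Z = 2.
A = 4 and Z = 2 is helium-4 — an alpha particle.

He-4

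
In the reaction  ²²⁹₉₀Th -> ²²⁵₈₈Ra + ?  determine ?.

alpha particle

Conserve mass number: 229 = 225 + A, so A = 4.
Conserve atomic number: 90 = 88 + Z, so Z = 2.
A = 4 and Z = 2 is ⁴₂He — an alpha particle.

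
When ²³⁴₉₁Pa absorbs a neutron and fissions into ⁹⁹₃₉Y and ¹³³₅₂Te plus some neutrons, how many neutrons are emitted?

Conserve mass number: 235 = 99 + 133 + k, so k = 235 − 232 = 3.
Check atomic number: 91 = 39 + 52 + 0 = 91. ✓

3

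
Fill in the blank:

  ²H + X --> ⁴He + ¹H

Conserve mass number: 2 + A = 4 + 1, so A = 3.
Conserve atomic number: 1 + Z = 2 + 1, so Z = 2.
Z = 2 is helium, so the species is ³He.

He-3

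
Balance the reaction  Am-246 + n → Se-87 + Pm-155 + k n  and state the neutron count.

Conserve mass number: 247 = 87 + 155 + k, so k = 247 − 242 = 5.
Check atomic number: 95 = 34 + 61 + 0 = 95. ✓

5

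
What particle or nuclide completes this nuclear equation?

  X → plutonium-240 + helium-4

Cm-244

Conserve mass number: A = 240 + 4, so A = 244.
Conserve atomic number: Z = 94 + 2, so Z = 96.
Z = 96 is curium, so the species is curium-244.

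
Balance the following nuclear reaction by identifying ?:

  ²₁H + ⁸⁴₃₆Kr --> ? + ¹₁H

Kr-85

Conserve mass number: 2 + 84 = A + 1, so A = 85.
Conserve atomic number: 1 + 36 = Z + 1, so Z = 36.
Z = 36 is krypton, so the species is ⁸⁵₃₆Kr.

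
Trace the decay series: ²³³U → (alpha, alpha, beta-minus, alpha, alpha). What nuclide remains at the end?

At-217

Start: (A, Z) = (233, 92).
After α: (229, 90).
After α: (225, 88).
After β⁻: (225, 89).
After α: (221, 87).
After α: (217, 85).
Z = 85 is astatine.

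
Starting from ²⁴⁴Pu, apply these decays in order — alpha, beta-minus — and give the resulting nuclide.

Np-240

Start: (A, Z) = (244, 94).
After α: (240, 92).
After β⁻: (240, 93).
Z = 93 is neptunium.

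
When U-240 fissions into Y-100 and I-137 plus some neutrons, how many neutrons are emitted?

3

Conserve mass number: 240 = 100 + 137 + k, so k = 240 − 237 = 3.
Check atomic number: 92 = 39 + 53 + 0 = 92. ✓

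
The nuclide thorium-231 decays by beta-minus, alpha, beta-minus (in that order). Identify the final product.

Th-227

Start: (A, Z) = (231, 90).
After β⁻: (231, 91).
After α: (227, 89).
After β⁻: (227, 90).
Z = 90 is thorium.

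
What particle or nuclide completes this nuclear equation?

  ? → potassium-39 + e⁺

Ca-39

Conserve mass number: A = 39 + 0, so A = 39.
Conserve atomic number: Z = 19 + 1, so Z = 20.
Z = 20 is calcium, so the species is calcium-39.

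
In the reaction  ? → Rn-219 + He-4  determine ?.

Ra-223

Conserve mass number: A = 219 + 4, so A = 223.
Conserve atomic number: Z = 86 + 2, so Z = 88.
Z = 88 is radium, so the species is Ra-223.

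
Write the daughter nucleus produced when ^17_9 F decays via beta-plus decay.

O-17

Beta-plus decay: mass number changes by +0, atomic number by -1.
A: 17 = 17; Z: 9 − 1 = 8.
Z = 8 is oxygen, so the daughter is ^17_8 O.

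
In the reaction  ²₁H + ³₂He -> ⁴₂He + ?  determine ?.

proton

Conserve mass number: 2 + 3 = 4 + A, so A = 1.
Conserve atomic number: 1 + 2 = 2 + Z, so Z = 1.
A = 1 and Z = 1 is ¹₁H — a proton.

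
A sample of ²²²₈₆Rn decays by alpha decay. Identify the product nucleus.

Alpha decay: mass number changes by -4, atomic number by -2.
A: 222 − 4 = 218; Z: 86 − 2 = 84.
Z = 84 is polonium, so the daughter is ²¹⁸₈₄Po.

Po-218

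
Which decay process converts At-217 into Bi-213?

ΔA = 213 − 217 = -4; ΔZ = 83 − 85 = -2.
A drops by 4 and Z drops by 2 — the signature of alpha emission.

alpha decay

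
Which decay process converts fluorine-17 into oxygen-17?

ΔA = 17 − 17 = 0; ΔZ = 8 − 9 = -1.
A is unchanged and Z drops by 1 — a proton has become a neutron (β⁺ emission or electron capture).

beta-plus decay or electron capture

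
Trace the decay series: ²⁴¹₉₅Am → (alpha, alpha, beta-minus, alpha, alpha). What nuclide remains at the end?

Ra-225

Start: (A, Z) = (241, 95).
After α: (237, 93).
After α: (233, 91).
After β⁻: (233, 92).
After α: (229, 90).
After α: (225, 88).
Z = 88 is radium.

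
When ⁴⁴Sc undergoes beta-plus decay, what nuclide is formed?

Ca-44

Beta-plus decay: mass number changes by +0, atomic number by -1.
A: 44 = 44; Z: 21 − 1 = 20.
Z = 20 is calcium, so the daughter is ⁴⁴Ca.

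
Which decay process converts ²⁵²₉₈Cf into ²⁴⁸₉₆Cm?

ΔA = 248 − 252 = -4; ΔZ = 96 − 98 = -2.
A drops by 4 and Z drops by 2 — the signature of alpha emission.

alpha decay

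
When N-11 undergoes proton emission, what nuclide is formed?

C-10

Proton emission: mass number changes by -1, atomic number by -1.
A: 11 − 1 = 10; Z: 7 − 1 = 6.
Z = 6 is carbon, so the daughter is C-10.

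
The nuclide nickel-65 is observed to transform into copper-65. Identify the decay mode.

ΔA = 65 − 65 = 0; ΔZ = 29 − 28 = +1.
A is unchanged and Z rises by 1 — a neutron has become a proton (β⁻ decay).

beta-minus decay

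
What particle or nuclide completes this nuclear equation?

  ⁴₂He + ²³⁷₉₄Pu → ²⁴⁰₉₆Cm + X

Conserve mass number: 4 + 237 = 240 + A, so A = 1.
Conserve atomic number: 2 + 94 = 96 + Z, so Z = 0.
A = 1 and Z = 0 is ¹₀n — a neutron.

neutron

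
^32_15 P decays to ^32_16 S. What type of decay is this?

ΔA = 32 − 32 = 0; ΔZ = 16 − 15 = +1.
A is unchanged and Z rises by 1 — a neutron has become a proton (β⁻ decay).

beta-minus decay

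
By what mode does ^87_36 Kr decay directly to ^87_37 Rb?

ΔA = 87 − 87 = 0; ΔZ = 37 − 36 = +1.
A is unchanged and Z rises by 1 — a neutron has become a proton (β⁻ decay).

beta-minus decay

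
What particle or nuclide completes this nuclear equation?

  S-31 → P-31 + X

positron

Conserve mass number: 31 = 31 + A, so A = 0.
Conserve atomic number: 16 = 15 + Z, so Z = 1.
A = 0 and Z = 1 is e⁺ — a positron.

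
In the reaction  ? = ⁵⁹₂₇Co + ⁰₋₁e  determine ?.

Fe-59

Conserve mass number: A = 59 + 0, so A = 59.
Conserve atomic number: Z = 27 − 1, so Z = 26.
Z = 26 is iron, so the species is ⁵⁹₂₆Fe.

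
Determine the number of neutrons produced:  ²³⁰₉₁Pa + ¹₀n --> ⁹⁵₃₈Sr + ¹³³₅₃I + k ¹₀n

Conserve mass number: 231 = 95 + 133 + k, so k = 231 − 228 = 3.
Check atomic number: 91 = 38 + 53 + 0 = 91. ✓

3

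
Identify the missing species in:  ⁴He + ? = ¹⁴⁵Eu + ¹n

Pm-142

Conserve mass number: 4 + A = 145 + 1, so A = 142.
Conserve atomic number: 2 + Z = 63 + 0, so Z = 61.
Z = 61 is promethium, so the species is ¹⁴²Pm.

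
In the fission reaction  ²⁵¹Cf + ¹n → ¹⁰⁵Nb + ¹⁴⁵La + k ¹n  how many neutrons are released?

2

Conserve mass number: 252 = 105 + 145 + k, so k = 252 − 250 = 2.
Check atomic number: 98 = 41 + 57 + 0 = 98. ✓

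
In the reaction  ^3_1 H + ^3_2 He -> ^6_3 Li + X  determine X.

Conserve mass number: 3 + 3 = 6 + A, so A = 0.
Conserve atomic number: 1 + 2 = 3 + Z, so Z = 0.
A = 0 and Z = 0 is ^0_0 γ — a gamma ray.

gamma ray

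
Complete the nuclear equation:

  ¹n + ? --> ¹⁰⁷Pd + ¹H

Conserve mass number: 1 + A = 107 + 1, so A = 107.
Conserve atomic number: 0 + Z = 46 + 1, so Z = 47.
Z = 47 is silver, so the species is ¹⁰⁷Ag.

Ag-107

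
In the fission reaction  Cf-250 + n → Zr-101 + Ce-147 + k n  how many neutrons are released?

3

Conserve mass number: 251 = 101 + 147 + k, so k = 251 − 248 = 3.
Check atomic number: 98 = 40 + 58 + 0 = 98. ✓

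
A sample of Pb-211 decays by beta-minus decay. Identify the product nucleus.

Beta-minus decay: mass number changes by +0, atomic number by +1.
A: 211 = 211; Z: 82 + 1 = 83.
Z = 83 is bismuth, so the daughter is Bi-211.

Bi-211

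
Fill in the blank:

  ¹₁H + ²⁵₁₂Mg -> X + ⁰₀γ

Conserve mass number: 1 + 25 = A + 0, so A = 26.
Conserve atomic number: 1 + 12 = Z + 0, so Z = 13.
Z = 13 is aluminium, so the species is ²⁶₁₃Al.

Al-26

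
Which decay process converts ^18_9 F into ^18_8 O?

ΔA = 18 − 18 = 0; ΔZ = 8 − 9 = -1.
A is unchanged and Z drops by 1 — a proton has become a neutron (β⁺ emission or electron capture).

beta-plus decay or electron capture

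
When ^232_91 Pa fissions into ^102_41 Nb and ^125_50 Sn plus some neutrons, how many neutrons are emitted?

5

Conserve mass number: 232 = 102 + 125 + k, so k = 232 − 227 = 5.
Check atomic number: 91 = 41 + 50 + 0 = 91. ✓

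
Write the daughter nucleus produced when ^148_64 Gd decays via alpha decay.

Alpha decay: mass number changes by -4, atomic number by -2.
A: 148 − 4 = 144; Z: 64 − 2 = 62.
Z = 62 is samarium, so the daughter is ^144_62 Sm.

Sm-144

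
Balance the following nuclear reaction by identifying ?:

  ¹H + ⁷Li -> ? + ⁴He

He-4

Conserve mass number: 1 + 7 = A + 4, so A = 4.
Conserve atomic number: 1 + 3 = Z + 2, so Z = 2.
A = 4 and Z = 2 is ⁴He — an alpha particle.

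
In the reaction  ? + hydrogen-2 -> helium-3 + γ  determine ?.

proton

Conserve mass number: A + 2 = 3 + 0, so A = 1.
Conserve atomic number: Z + 1 = 2 + 0, so Z = 1.
A = 1 and Z = 1 is hydrogen-1 — a proton.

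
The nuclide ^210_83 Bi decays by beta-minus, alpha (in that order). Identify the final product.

Pb-206

Start: (A, Z) = (210, 83).
After β⁻: (210, 84).
After α: (206, 82).
Z = 82 is lead.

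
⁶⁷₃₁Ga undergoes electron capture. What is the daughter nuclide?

Electron capture: mass number changes by +0, atomic number by -1.
A: 67 = 67; Z: 31 − 1 = 30.
Z = 30 is zinc, so the daughter is ⁶⁷₃₀Zn.

Zn-67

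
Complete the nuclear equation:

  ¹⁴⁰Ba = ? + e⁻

Conserve mass number: 140 = A + 0, so A = 140.
Conserve atomic number: 56 = Z − 1, so Z = 57.
Z = 57 is lanthanum, so the species is ¹⁴⁰La.

La-140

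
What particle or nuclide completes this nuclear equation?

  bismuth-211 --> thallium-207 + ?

alpha particle

Conserve mass number: 211 = 207 + A, so A = 4.
Conserve atomic number: 83 = 81 + Z, so Z = 2.
A = 4 and Z = 2 is helium-4 — an alpha particle.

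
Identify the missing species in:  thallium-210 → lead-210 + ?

Conserve mass number: 210 = 210 + A, so A = 0.
Conserve atomic number: 81 = 82 + Z, so Z = -1.
A = 0 and Z = -1 is e⁻ — a beta-minus particle.

beta-minus particle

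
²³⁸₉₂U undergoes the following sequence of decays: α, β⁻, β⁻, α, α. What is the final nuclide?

Ra-226

Start: (A, Z) = (238, 92).
After α: (234, 90).
After β⁻: (234, 91).
After β⁻: (234, 92).
After α: (230, 90).
After α: (226, 88).
Z = 88 is radium.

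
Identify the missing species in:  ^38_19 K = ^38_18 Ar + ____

positron

Conserve mass number: 38 = 38 + A, so A = 0.
Conserve atomic number: 19 = 18 + Z, so Z = 1.
A = 0 and Z = 1 is ^0_1 e — a positron.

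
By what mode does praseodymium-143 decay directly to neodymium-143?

ΔA = 143 − 143 = 0; ΔZ = 60 − 59 = +1.
A is unchanged and Z rises by 1 — a neutron has become a proton (β⁻ decay).

beta-minus decay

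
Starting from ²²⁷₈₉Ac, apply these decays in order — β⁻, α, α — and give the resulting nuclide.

Rn-219

Start: (A, Z) = (227, 89).
After β⁻: (227, 90).
After α: (223, 88).
After α: (219, 86).
Z = 86 is radon.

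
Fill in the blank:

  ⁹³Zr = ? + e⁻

Nb-93

Conserve mass number: 93 = A + 0, so A = 93.
Conserve atomic number: 40 = Z − 1, so Z = 41.
Z = 41 is niobium, so the species is ⁹³Nb.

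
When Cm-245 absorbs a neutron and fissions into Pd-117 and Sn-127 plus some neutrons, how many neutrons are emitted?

2

Conserve mass number: 246 = 117 + 127 + k, so k = 246 − 244 = 2.
Check atomic number: 96 = 46 + 50 + 0 = 96. ✓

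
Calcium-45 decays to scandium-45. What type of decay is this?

ΔA = 45 − 45 = 0; ΔZ = 21 − 20 = +1.
A is unchanged and Z rises by 1 — a neutron has become a proton (β⁻ decay).

beta-minus decay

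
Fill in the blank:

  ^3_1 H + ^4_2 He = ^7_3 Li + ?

Conserve mass number: 3 + 4 = 7 + A, so A = 0.
Conserve atomic number: 1 + 2 = 3 + Z, so Z = 0.
A = 0 and Z = 0 is ^0_0 γ — a gamma ray.

gamma ray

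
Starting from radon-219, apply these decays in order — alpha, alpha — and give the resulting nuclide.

Start: (A, Z) = (219, 86).
After α: (215, 84).
After α: (211, 82).
Z = 82 is lead.

Pb-211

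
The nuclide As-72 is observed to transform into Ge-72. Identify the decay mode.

ΔA = 72 − 72 = 0; ΔZ = 32 − 33 = -1.
A is unchanged and Z drops by 1 — a proton has become a neutron (β⁺ emission or electron capture).

beta-plus decay or electron capture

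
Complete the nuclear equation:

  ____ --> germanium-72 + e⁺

As-72

Conserve mass number: A = 72 + 0, so A = 72.
Conserve atomic number: Z = 32 + 1, so Z = 33.
Z = 33 is arsenic, so the species is arsenic-72.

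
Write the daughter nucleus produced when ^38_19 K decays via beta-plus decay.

Beta-plus decay: mass number changes by +0, atomic number by -1.
A: 38 = 38; Z: 19 − 1 = 18.
Z = 18 is argon, so the daughter is ^38_18 Ar.

Ar-38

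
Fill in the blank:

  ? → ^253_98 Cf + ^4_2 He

Fm-257

Conserve mass number: A = 253 + 4, so A = 257.
Conserve atomic number: Z = 98 + 2, so Z = 100.
Z = 100 is fermium, so the species is ^257_100 Fm.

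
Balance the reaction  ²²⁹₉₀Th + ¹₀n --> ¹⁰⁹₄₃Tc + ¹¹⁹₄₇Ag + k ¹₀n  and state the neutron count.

2

Conserve mass number: 230 = 109 + 119 + k, so k = 230 − 228 = 2.
Check atomic number: 90 = 43 + 47 + 0 = 90. ✓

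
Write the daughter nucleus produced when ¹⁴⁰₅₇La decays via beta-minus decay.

Ce-140

Beta-minus decay: mass number changes by +0, atomic number by +1.
A: 140 = 140; Z: 57 + 1 = 58.
Z = 58 is cerium, so the daughter is ¹⁴⁰₅₈Ce.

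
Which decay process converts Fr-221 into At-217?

ΔA = 217 − 221 = -4; ΔZ = 85 − 87 = -2.
A drops by 4 and Z drops by 2 — the signature of alpha emission.

alpha decay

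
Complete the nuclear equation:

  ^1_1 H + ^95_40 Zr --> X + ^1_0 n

Nb-95

Conserve mass number: 1 + 95 = A + 1, so A = 95.
Conserve atomic number: 1 + 40 = Z + 0, so Z = 41.
Z = 41 is niobium, so the species is ^95_41 Nb.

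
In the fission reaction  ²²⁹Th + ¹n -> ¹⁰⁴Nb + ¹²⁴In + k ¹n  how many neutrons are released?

2

Conserve mass number: 230 = 104 + 124 + k, so k = 230 − 228 = 2.
Check atomic number: 90 = 41 + 49 + 0 = 90. ✓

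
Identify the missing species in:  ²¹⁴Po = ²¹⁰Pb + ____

alpha particle

Conserve mass number: 214 = 210 + A, so A = 4.
Conserve atomic number: 84 = 82 + Z, so Z = 2.
A = 4 and Z = 2 is ⁴He — an alpha particle.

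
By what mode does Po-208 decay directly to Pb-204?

alpha decay

ΔA = 204 − 208 = -4; ΔZ = 82 − 84 = -2.
A drops by 4 and Z drops by 2 — the signature of alpha emission.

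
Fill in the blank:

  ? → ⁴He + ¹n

He-5

Conserve mass number: A = 4 + 1, so A = 5.
Conserve atomic number: Z = 2 + 0, so Z = 2.
Z = 2 is helium, so the species is ⁵He.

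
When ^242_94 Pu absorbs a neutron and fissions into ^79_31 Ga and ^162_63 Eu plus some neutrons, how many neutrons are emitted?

Conserve mass number: 243 = 79 + 162 + k, so k = 243 − 241 = 2.
Check atomic number: 94 = 31 + 63 + 0 = 94. ✓

2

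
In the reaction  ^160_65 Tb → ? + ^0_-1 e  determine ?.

Dy-160

Conserve mass number: 160 = A + 0, so A = 160.
Conserve atomic number: 65 = Z − 1, so Z = 66.
Z = 66 is dysprosium, so the species is ^160_66 Dy.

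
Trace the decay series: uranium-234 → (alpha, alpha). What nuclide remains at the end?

Ra-226

Start: (A, Z) = (234, 92).
After α: (230, 90).
After α: (226, 88).
Z = 88 is radium.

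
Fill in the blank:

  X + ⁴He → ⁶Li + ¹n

triton

Conserve mass number: A + 4 = 6 + 1, so A = 3.
Conserve atomic number: Z + 2 = 3 + 0, so Z = 1.
A = 3 and Z = 1 is ³H — a triton.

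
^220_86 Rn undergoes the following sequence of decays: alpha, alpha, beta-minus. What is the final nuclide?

Start: (A, Z) = (220, 86).
After α: (216, 84).
After α: (212, 82).
After β⁻: (212, 83).
Z = 83 is bismuth.

Bi-212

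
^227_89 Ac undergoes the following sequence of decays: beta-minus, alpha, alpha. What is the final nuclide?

Rn-219

Start: (A, Z) = (227, 89).
After β⁻: (227, 90).
After α: (223, 88).
After α: (219, 86).
Z = 86 is radon.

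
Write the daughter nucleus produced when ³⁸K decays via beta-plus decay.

Beta-plus decay: mass number changes by +0, atomic number by -1.
A: 38 = 38; Z: 19 − 1 = 18.
Z = 18 is argon, so the daughter is ³⁸Ar.

Ar-38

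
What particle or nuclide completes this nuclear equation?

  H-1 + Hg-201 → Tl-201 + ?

Conserve mass number: 1 + 201 = 201 + A, so A = 1.
Conserve atomic number: 1 + 80 = 81 + Z, so Z = 0.
A = 1 and Z = 0 is n — a neutron.

neutron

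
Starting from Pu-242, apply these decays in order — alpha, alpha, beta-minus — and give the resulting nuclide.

Pa-234

Start: (A, Z) = (242, 94).
After α: (238, 92).
After α: (234, 90).
After β⁻: (234, 91).
Z = 91 is protactinium.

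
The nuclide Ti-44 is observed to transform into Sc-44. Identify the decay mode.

beta-plus decay or electron capture

ΔA = 44 − 44 = 0; ΔZ = 21 − 22 = -1.
A is unchanged and Z drops by 1 — a proton has become a neutron (β⁺ emission or electron capture).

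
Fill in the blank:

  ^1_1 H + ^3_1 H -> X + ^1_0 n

Conserve mass number: 1 + 3 = A + 1, so A = 3.
Conserve atomic number: 1 + 1 = Z + 0, so Z = 2.
Z = 2 is helium, so the species is ^3_2 He.

He-3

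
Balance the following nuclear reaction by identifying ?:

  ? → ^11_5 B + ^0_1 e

C-11

Conserve mass number: A = 11 + 0, so A = 11.
Conserve atomic number: Z = 5 + 1, so Z = 6.
Z = 6 is carbon, so the species is ^11_6 C.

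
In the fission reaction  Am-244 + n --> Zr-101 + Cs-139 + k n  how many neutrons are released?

5

Conserve mass number: 245 = 101 + 139 + k, so k = 245 − 240 = 5.
Check atomic number: 95 = 40 + 55 + 0 = 95. ✓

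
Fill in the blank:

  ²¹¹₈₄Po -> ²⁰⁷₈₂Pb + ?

Conserve mass number: 211 = 207 + A, so A = 4.
Conserve atomic number: 84 = 82 + Z, so Z = 2.
A = 4 and Z = 2 is ⁴₂He — an alpha particle.

alpha particle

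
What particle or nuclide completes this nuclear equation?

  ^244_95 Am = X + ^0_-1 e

Cm-244

Conserve mass number: 244 = A + 0, so A = 244.
Conserve atomic number: 95 = Z − 1, so Z = 96.
Z = 96 is curium, so the species is ^244_96 Cm.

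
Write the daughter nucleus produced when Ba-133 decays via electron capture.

Electron capture: mass number changes by +0, atomic number by -1.
A: 133 = 133; Z: 56 − 1 = 55.
Z = 55 is caesium, so the daughter is Cs-133.

Cs-133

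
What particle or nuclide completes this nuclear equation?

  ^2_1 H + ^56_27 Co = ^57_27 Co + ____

Conserve mass number: 2 + 56 = 57 + A, so A = 1.
Conserve atomic number: 1 + 27 = 27 + Z, so Z = 1.
A = 1 and Z = 1 is ^1_1 H — a proton.

proton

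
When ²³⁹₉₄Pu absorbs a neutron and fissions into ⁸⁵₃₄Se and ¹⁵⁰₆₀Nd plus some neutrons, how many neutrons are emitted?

Conserve mass number: 240 = 85 + 150 + k, so k = 240 − 235 = 5.
Check atomic number: 94 = 34 + 60 + 0 = 94. ✓

5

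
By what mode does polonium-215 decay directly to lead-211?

ΔA = 211 − 215 = -4; ΔZ = 82 − 84 = -2.
A drops by 4 and Z drops by 2 — the signature of alpha emission.

alpha decay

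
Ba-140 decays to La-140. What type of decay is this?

beta-minus decay

ΔA = 140 − 140 = 0; ΔZ = 57 − 56 = +1.
A is unchanged and Z rises by 1 — a neutron has become a proton (β⁻ decay).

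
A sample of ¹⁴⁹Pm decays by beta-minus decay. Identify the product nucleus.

Sm-149

Beta-minus decay: mass number changes by +0, atomic number by +1.
A: 149 = 149; Z: 61 + 1 = 62.
Z = 62 is samarium, so the daughter is ¹⁴⁹Sm.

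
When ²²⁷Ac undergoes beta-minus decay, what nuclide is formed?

Th-227

Beta-minus decay: mass number changes by +0, atomic number by +1.
A: 227 = 227; Z: 89 + 1 = 90.
Z = 90 is thorium, so the daughter is ²²⁷Th.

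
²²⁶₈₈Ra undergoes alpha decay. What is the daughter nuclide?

Alpha decay: mass number changes by -4, atomic number by -2.
A: 226 − 4 = 222; Z: 88 − 2 = 86.
Z = 86 is radon, so the daughter is ²²²₈₆Rn.

Rn-222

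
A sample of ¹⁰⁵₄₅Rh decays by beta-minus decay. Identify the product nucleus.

Pd-105

Beta-minus decay: mass number changes by +0, atomic number by +1.
A: 105 = 105; Z: 45 + 1 = 46.
Z = 46 is palladium, so the daughter is ¹⁰⁵₄₆Pd.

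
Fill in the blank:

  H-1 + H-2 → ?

Conserve mass number: 1 + 2 = A, so A = 3.
Conserve atomic number: 1 + 1 = Z, so Z = 2.
Z = 2 is helium, so the species is He-3.

He-3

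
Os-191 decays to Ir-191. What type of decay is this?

beta-minus decay

ΔA = 191 − 191 = 0; ΔZ = 77 − 76 = +1.
A is unchanged and Z rises by 1 — a neutron has become a proton (β⁻ decay).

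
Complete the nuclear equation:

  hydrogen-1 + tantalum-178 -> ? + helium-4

Hf-175

Conserve mass number: 1 + 178 = A + 4, so A = 175.
Conserve atomic number: 1 + 73 = Z + 2, so Z = 72.
Z = 72 is hafnium, so the species is hafnium-175.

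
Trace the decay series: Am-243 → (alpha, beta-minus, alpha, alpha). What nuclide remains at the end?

Th-231

Start: (A, Z) = (243, 95).
After α: (239, 93).
After β⁻: (239, 94).
After α: (235, 92).
After α: (231, 90).
Z = 90 is thorium.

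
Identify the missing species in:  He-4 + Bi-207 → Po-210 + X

Conserve mass number: 4 + 207 = 210 + A, so A = 1.
Conserve atomic number: 2 + 83 = 84 + Z, so Z = 1.
A = 1 and Z = 1 is H-1 — a proton.

proton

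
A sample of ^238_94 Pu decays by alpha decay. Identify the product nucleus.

Alpha decay: mass number changes by -4, atomic number by -2.
A: 238 − 4 = 234; Z: 94 − 2 = 92.
Z = 92 is uranium, so the daughter is ^234_92 U.

U-234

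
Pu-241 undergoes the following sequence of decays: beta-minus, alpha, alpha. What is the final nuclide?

Start: (A, Z) = (241, 94).
After β⁻: (241, 95).
After α: (237, 93).
After α: (233, 91).
Z = 91 is protactinium.

Pa-233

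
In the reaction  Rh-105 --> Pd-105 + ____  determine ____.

beta-minus particle

Conserve mass number: 105 = 105 + A, so A = 0.
Conserve atomic number: 45 = 46 + Z, so Z = -1.
A = 0 and Z = -1 is e⁻ — a beta-minus particle.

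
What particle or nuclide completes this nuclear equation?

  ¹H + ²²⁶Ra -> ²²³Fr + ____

Conserve mass number: 1 + 226 = 223 + A, so A = 4.
Conserve atomic number: 1 + 88 = 87 + Z, so Z = 2.
A = 4 and Z = 2 is ⁴He — an alpha particle.

alpha particle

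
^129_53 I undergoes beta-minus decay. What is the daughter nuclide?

Beta-minus decay: mass number changes by +0, atomic number by +1.
A: 129 = 129; Z: 53 + 1 = 54.
Z = 54 is xenon, so the daughter is ^129_54 Xe.

Xe-129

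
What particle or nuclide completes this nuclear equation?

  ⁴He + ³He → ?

Be-7

Conserve mass number: 4 + 3 = A, so A = 7.
Conserve atomic number: 2 + 2 = Z, so Z = 4.
Z = 4 is beryllium, so the species is ⁷Be.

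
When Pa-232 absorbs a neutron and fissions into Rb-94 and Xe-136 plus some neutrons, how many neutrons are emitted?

3

Conserve mass number: 233 = 94 + 136 + k, so k = 233 − 230 = 3.
Check atomic number: 91 = 37 + 54 + 0 = 91. ✓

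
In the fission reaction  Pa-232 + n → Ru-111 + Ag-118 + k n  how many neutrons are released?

4

Conserve mass number: 233 = 111 + 118 + k, so k = 233 − 229 = 4.
Check atomic number: 91 = 44 + 47 + 0 = 91. ✓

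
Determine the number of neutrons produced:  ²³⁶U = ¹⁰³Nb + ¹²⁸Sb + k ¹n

5

Conserve mass number: 236 = 103 + 128 + k, so k = 236 − 231 = 5.
Check atomic number: 92 = 41 + 51 + 0 = 92. ✓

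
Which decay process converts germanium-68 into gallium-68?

beta-plus decay or electron capture

ΔA = 68 − 68 = 0; ΔZ = 31 − 32 = -1.
A is unchanged and Z drops by 1 — a proton has become a neutron (β⁺ emission or electron capture).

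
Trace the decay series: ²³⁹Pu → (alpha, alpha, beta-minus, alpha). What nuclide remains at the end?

Start: (A, Z) = (239, 94).
After α: (235, 92).
After α: (231, 90).
After β⁻: (231, 91).
After α: (227, 89).
Z = 89 is actinium.

Ac-227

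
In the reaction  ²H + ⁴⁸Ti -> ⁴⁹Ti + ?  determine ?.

Conserve mass number: 2 + 48 = 49 + A, so A = 1.
Conserve atomic number: 1 + 22 = 22 + Z, so Z = 1.
A = 1 and Z = 1 is ¹H — a proton.

proton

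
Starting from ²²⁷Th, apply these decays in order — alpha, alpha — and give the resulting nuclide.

Rn-219

Start: (A, Z) = (227, 90).
After α: (223, 88).
After α: (219, 86).
Z = 86 is radon.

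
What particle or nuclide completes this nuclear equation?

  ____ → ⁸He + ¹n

He-9

Conserve mass number: A = 8 + 1, so A = 9.
Conserve atomic number: Z = 2 + 0, so Z = 2.
Z = 2 is helium, so the species is ⁹He.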